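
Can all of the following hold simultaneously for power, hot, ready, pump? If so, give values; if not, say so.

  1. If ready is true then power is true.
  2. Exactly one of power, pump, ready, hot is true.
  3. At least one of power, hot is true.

power = True; hot = False; ready = False; pump = False

  (1) ready=F ⇒ power: vacuous ✓
  (2) {power, pump, ready, hot}: 1 true — exactly one ✓
  (3) {power, hot}: 1 true — at least one ✓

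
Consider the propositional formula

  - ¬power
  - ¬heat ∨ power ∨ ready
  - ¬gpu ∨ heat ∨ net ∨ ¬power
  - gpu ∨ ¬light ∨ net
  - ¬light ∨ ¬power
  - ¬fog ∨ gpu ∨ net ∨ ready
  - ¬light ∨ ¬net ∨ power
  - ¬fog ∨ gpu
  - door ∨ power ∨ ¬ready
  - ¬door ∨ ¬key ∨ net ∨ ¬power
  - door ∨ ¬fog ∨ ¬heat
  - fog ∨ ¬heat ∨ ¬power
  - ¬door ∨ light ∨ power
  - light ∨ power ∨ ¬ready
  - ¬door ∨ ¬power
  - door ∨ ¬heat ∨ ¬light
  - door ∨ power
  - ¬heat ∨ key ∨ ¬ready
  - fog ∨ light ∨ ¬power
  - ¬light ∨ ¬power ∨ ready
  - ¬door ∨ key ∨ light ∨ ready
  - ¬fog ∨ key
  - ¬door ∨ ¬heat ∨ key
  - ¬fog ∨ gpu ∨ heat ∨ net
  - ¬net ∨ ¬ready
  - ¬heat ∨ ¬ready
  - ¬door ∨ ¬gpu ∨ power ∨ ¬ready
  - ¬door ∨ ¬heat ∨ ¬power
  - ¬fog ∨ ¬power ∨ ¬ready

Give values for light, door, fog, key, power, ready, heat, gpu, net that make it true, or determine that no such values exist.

Unit clause (¬power) forces power = False.
In (door ∨ power) only door is left, so door = True.
In (¬door ∨ light ∨ power) only light is left, so light = True.
In (¬light ∨ ¬net ∨ power) only ¬net is left, so net = False.
In (gpu ∨ ¬light ∨ net) only gpu is left, so gpu = True.
In (¬door ∨ ¬gpu ∨ power ∨ ¬ready) only ¬ready is left, so ready = False.
In (¬heat ∨ power ∨ ready) only ¬heat is left, so heat = False.
Set fog = False.
Set key = True.
All clauses satisfied.

light = True; door = True; fog = False; key = True; power = False; ready = False; heat = False; gpu = True; net = False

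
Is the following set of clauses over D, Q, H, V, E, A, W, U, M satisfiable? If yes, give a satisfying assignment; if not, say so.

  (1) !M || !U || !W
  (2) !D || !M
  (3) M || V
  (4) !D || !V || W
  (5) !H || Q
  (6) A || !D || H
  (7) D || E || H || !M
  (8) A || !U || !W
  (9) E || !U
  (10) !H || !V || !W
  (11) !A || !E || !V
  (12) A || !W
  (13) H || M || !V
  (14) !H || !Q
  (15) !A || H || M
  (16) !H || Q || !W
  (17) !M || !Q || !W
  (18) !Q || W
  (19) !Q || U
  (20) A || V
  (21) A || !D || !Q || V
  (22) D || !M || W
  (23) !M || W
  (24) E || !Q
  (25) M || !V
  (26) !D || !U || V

Try D = True:
  (!D || !M) forces M = False.
  (M || V) forces V = True.
  clause (M || !V) is falsified — backtrack.
So D = False.
Try Q = True:
  (!H || !Q) forces H = False.
  (!Q || W) forces W = True.
  (A || !W) forces A = True.
  (!A || H || M) forces M = True.
  clause (!M || !Q || !W) is falsified — backtrack.
So Q = False.
  then (!H || Q) forces H = False.
Set V = False.
  then (M || V) forces M = True.
  then (D || E || H || !M) forces E = True.
  then (A || V) forces A = True.
  then (D || !M || W) forces W = True.
  then (!M || !U || !W) forces U = False.
All clauses satisfied.

D: False; Q: False; H: False; V: False; E: True; A: True; W: True; U: False; M: True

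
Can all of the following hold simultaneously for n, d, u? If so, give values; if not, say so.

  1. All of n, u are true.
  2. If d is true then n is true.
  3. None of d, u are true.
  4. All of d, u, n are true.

Case d = True:
  Constraint (3) is violated (d=T) — contradiction.
Case d = False:
  Constraint (4) is violated (d=F) — contradiction.
Both cases fail — unsatisfiable.

No satisfying assignment exists.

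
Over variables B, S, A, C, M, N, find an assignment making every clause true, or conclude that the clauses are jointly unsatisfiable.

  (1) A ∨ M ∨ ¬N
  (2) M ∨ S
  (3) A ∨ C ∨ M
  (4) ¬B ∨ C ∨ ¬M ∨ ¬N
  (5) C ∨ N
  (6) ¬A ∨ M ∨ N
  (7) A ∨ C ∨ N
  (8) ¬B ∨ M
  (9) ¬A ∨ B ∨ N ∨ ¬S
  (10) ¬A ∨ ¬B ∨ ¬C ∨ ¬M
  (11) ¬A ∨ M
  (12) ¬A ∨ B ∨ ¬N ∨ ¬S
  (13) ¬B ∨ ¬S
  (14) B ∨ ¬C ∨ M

Set B = False.
Set S = False.
  then (M ∨ S) forces M = True.
Set A = False.
Set C = True.
Set N = False.
All clauses satisfied.

B = False; S = False; A = False; C = True; M = True; N = False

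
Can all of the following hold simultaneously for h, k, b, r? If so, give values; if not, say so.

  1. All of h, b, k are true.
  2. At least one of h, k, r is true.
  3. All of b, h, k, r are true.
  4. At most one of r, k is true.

Case h = True:
  (1) forces b = True.
  (1) forces k = True.
  (3) forces r = True.
  Constraint (4) is violated (r=T, k=T) — contradiction.
Case h = False:
  Constraint (1) is violated (h=F) — contradiction.
Both cases fail — unsatisfiable.

Unsatisfiable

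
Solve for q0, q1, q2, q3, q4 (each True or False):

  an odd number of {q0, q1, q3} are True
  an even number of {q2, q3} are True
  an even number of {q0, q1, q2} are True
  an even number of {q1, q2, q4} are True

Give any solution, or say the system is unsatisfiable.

Adding constraints 1, 2, 3 mod 2: every variable appears an even number of times on the left, so the left side is 0.
But the right sides sum to 1 (mod 2). 0 ≠ 1 — the system is inconsistent.

The formula is unsatisfiable.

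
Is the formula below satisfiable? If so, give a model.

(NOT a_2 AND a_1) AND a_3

a_1 = True; a_2 = False; a_3 = True

  NOT a_2 AND a_1 = True
    NOT a_2 = True
Both conjuncts True, so the formula holds.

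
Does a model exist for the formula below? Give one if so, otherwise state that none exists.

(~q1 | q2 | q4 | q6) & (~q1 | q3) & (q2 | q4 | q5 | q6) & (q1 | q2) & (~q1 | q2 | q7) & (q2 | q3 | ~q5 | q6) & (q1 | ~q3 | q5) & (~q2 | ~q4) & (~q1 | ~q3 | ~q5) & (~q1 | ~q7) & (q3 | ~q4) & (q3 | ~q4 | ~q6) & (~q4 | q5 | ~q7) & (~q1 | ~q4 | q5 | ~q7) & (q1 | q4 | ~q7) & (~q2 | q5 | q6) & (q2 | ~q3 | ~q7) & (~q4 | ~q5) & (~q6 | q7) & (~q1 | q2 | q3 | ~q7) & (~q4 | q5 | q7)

Set q1 = False.
  then (q1 | q2) forces q2 = True.
  then (~q2 | ~q4) forces q4 = False.
  then (q1 | q4 | ~q7) forces q7 = False.
  then (~q6 | q7) forces q6 = False.
  then (~q2 | q5 | q6) forces q5 = True.
Set q3 = True.
All clauses satisfied.

q1: False, q2: True, q3: True, q4: False, q5: True, q6: False, q7: False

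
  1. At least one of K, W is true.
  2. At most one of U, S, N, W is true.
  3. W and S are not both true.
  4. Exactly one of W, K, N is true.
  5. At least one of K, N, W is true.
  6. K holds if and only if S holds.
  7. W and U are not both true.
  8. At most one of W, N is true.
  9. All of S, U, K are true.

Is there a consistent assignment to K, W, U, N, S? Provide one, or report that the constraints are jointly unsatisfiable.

Case U = True:
  (2) with U=T forces S = False.
  Constraint (9) is violated (S=F) — contradiction.
Case U = False:
  Constraint (9) is violated (U=F) — contradiction.
Both cases fail — unsatisfiable.

Unsatisfiable — no assignment works.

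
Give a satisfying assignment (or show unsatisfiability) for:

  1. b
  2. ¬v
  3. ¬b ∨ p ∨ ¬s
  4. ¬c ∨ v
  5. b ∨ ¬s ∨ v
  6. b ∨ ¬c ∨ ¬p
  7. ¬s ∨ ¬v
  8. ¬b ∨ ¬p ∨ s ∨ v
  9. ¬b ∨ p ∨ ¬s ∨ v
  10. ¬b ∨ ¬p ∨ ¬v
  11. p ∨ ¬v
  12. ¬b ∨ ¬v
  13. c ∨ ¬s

c=F; b=T; p=F; v=F; s=F

Unit clause (b) forces b = True.
Unit clause (¬v) forces v = False.
In (¬c ∨ v) only ¬c is left, so c = False.
In (c ∨ ¬s) only ¬s is left, so s = False.
In (¬b ∨ ¬p ∨ s ∨ v) only ¬p is left, so p = False.
All clauses satisfied.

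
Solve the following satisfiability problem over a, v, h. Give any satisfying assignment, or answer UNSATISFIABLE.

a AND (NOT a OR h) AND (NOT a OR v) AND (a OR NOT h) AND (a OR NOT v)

Unit clause (a) forces a = True.
In (NOT a OR h) only h is left, so h = True.
In (NOT a OR v) only v is left, so v = True.
Check each clause:
  (a): a holds.
  (NOT a OR h): h holds.
  (NOT a OR v): v holds.
  (a OR NOT h): a holds.
  (a OR NOT v): a holds.
All clauses satisfied.

a = True; v = True; h = True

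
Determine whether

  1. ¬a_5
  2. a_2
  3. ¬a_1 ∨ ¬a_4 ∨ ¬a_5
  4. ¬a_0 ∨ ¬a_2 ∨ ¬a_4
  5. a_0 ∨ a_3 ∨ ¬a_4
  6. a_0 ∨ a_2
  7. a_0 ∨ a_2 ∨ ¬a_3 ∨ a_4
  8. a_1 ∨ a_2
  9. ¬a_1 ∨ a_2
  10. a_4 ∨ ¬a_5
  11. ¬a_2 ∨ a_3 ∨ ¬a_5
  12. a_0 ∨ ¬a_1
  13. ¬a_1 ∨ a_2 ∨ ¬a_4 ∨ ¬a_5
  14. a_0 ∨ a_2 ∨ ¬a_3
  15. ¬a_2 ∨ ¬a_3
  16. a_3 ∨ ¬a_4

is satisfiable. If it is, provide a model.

Unit clause (¬a_5) forces a_5 = False.
Unit clause (a_2) forces a_2 = True.
In (¬a_2 ∨ ¬a_3) only ¬a_3 is left, so a_3 = False.
In (a_3 ∨ ¬a_4) only ¬a_4 is left, so a_4 = False.
Set a_0 = True.
Set a_1 = False.
All clauses satisfied.

a_0 = True, a_1 = False, a_2 = True, a_3 = False, a_4 = False, a_5 = False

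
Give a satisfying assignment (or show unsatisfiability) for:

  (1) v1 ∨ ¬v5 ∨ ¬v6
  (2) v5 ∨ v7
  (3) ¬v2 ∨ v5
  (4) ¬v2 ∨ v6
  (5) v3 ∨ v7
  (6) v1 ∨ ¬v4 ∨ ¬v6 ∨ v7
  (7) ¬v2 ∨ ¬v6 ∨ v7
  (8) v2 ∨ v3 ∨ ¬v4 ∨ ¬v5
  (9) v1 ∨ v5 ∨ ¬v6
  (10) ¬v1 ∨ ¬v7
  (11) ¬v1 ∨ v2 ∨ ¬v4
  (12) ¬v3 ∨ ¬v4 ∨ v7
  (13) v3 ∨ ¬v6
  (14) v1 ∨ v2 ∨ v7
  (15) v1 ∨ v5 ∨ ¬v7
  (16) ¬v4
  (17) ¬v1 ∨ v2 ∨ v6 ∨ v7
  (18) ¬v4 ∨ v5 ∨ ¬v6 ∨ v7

Unit clause (¬v4) forces v4 = False.
Set v1 = True.
  then (¬v1 ∨ ¬v7) forces v7 = False.
  then (v5 ∨ v7) forces v5 = True.
  then (v3 ∨ v7) forces v3 = True.
Set v2 = False.
  then (¬v1 ∨ v2 ∨ v6 ∨ v7) forces v6 = True.
All clauses satisfied.

v1 = True, v2 = False, v3 = True, v4 = False, v5 = True, v6 = True, v7 = False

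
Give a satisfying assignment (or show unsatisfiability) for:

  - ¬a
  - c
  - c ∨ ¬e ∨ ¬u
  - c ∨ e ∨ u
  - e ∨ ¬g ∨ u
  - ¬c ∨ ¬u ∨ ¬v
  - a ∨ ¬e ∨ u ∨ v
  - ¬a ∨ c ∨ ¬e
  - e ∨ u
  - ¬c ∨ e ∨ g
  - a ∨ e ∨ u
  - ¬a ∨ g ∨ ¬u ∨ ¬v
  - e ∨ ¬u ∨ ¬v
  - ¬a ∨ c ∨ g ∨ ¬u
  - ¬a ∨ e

v: True, e: True, u: False, g: True, c: True, a: False

Unit clause (¬a) forces a = False.
Unit clause (c) forces c = True.
Set v = True.
  then (¬c ∨ ¬u ∨ ¬v) forces u = False.
  then (e ∨ u) forces e = True.
Set g = True.
All clauses satisfied.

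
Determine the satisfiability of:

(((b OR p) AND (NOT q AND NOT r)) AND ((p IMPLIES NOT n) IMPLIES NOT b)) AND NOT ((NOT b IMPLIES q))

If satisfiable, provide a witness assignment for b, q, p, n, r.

b=F; q=F; p=T; n=T; r=F

  ((b OR p) AND (NOT q AND NOT r)) AND ((p IMPLIES NOT n) IMPLIES NOT b) = True
    (b OR p) AND (NOT q AND NOT r) = True
      b OR p = True
      NOT q AND NOT r = True
        NOT q = True
        NOT r = True
    (p IMPLIES NOT n) IMPLIES NOT b = True
      p IMPLIES NOT n = False
        NOT n = False
      NOT b = True
  NOT ((NOT b IMPLIES q)) = True
    NOT b IMPLIES q = False
      NOT b = True
Both conjuncts True, so the formula holds.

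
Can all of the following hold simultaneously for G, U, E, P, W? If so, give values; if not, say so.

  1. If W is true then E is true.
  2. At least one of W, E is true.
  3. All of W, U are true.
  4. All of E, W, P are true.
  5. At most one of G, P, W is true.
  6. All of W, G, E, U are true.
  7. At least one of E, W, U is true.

UNSATISFIABLE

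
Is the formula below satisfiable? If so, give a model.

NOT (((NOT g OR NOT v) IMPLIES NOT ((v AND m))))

v=T, m=T, g=F

  NOT (((NOT g OR NOT v) IMPLIES NOT ((v AND m)))) = True
    (NOT g OR NOT v) IMPLIES NOT ((v AND m)) = False
      NOT g OR NOT v = True
        NOT g = True
        NOT v = False
      NOT ((v AND m)) = False
        v AND m = True
The formula evaluates to True.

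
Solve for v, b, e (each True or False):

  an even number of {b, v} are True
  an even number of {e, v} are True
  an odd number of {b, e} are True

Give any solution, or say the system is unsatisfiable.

Adding constraints 1, 2, 3 mod 2: every variable appears an even number of times on the left, so the left side is 0.
But the right sides sum to 1 (mod 2). 0 ≠ 1 — the system is inconsistent.

UNSATISFIABLE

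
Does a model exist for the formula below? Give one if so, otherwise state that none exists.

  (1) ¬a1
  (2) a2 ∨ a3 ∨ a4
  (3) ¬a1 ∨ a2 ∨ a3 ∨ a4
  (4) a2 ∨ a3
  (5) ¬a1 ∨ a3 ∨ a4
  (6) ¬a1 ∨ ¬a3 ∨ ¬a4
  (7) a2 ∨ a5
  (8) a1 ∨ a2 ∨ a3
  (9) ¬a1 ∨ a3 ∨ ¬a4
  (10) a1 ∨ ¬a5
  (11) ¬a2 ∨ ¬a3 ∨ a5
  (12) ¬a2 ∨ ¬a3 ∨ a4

a1 = False, a2 = True, a3 = False, a4 = False, a5 = False

Unit clause (¬a1) forces a1 = False.
In (a1 ∨ ¬a5) only ¬a5 is left, so a5 = False.
In (a2 ∨ a5) only a2 is left, so a2 = True.
In (¬a2 ∨ ¬a3 ∨ a5) only ¬a3 is left, so a3 = False.
Set a4 = False.
All clauses satisfied.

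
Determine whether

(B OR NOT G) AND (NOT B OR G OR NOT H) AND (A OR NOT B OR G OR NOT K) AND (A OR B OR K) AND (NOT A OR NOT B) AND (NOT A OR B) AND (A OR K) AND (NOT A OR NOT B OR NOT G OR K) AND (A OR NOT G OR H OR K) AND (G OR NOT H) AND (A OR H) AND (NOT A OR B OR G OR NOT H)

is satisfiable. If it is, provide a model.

Try K = False:
  (A OR K) forces A = True.
  (NOT A OR NOT B) forces B = False.
  clause (NOT A OR B) is falsified — backtrack.
So K = True.
Set H = True.
  then (G OR NOT H) forces G = True.
  then (B OR NOT G) forces B = True.
  then (NOT A OR NOT B) forces A = False.
All clauses satisfied.

K=T, H=T, A=F, B=T, G=T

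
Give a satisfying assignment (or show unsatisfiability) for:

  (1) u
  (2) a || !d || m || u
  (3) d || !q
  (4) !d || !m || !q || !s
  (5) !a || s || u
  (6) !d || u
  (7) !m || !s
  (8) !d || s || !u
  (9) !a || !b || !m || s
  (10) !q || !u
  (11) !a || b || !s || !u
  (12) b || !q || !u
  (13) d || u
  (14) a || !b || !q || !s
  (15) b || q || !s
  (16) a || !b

s = True; b = True; a = True; d = False; q = False; u = True; m = False

Unit clause (u) forces u = True.
In (!q || !u) only !q is left, so q = False.
Set s = True.
  then (!m || !s) forces m = False.
  then (b || q || !s) forces b = True.
  then (a || !b) forces a = True.
Set d = False.
All clauses satisfied.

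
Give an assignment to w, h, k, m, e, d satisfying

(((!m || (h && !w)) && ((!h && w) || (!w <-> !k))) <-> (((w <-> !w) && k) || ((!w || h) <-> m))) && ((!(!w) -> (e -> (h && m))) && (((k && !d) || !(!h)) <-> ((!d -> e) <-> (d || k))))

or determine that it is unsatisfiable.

w: False; h: True; k: True; m: False; e: True; d: False

  ((!m || (h && !w)) && ((!h && w) || (!w <-> !k))) <-> (((w <-> !w) && k) || ((!w || h) <-> m)) = True
    (!m || (h && !w)) && ((!h && w) || (!w <-> !k)) = False
      !m || (h && !w) = True
        !m = True
        h && !w = True
          !w = True
      (!h && w) || (!w <-> !k) = False
        !h && w = False
          !h = False
        !w <-> !k = False
          !w = True
          !k = False
    ((w <-> !w) && k) || ((!w || h) <-> m) = False
      (w <-> !w) && k = False
        w <-> !w = False
          !w = True
      (!w || h) <-> m = False
        !w || h = True
          !w = True
  (!(!w) -> (e -> (h && m))) && (((k && !d) || !(!h)) <-> ((!d -> e) <-> (d || k))) = True
    !(!w) -> (e -> (h && m)) = True
      !(!w) = False
        !w = True
      e -> (h && m) = False
        h && m = False
    ((k && !d) || !(!h)) <-> ((!d -> e) <-> (d || k)) = True
      (k && !d) || !(!h) = True
        k && !d = True
          !d = True
        !(!h) = True
          !h = False
      (!d -> e) <-> (d || k) = True
        !d -> e = True
          !d = True
        d || k = True
Both conjuncts True, so the formula holds.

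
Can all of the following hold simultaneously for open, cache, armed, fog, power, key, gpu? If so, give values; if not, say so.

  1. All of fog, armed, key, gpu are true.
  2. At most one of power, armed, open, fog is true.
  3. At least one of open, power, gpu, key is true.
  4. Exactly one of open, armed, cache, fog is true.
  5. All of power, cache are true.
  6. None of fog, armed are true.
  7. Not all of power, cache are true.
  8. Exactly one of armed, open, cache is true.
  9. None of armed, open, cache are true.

Case cache = True:
  Constraint (9) is violated (cache=T) — contradiction.
Case cache = False:
  Constraint (5) is violated (cache=F) — contradiction.
Both cases fail — unsatisfiable.

Unsatisfiable — no assignment works.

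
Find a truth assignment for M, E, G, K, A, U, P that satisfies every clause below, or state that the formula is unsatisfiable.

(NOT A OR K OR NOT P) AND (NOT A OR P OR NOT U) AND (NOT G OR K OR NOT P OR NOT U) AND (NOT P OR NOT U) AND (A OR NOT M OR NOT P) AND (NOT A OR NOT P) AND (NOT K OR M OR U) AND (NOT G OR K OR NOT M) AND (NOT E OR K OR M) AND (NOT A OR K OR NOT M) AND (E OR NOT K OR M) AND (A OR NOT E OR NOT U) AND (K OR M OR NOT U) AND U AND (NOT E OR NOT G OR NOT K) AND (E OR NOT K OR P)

Unit clause (U) forces U = True.
In (NOT P OR NOT U) only NOT P is left, so P = False.
In (NOT A OR P OR NOT U) only NOT A is left, so A = False.
In (A OR NOT E OR NOT U) only NOT E is left, so E = False.
In (E OR NOT K OR P) only NOT K is left, so K = False.
In (K OR M OR NOT U) only M is left, so M = True.
In (NOT G OR K OR NOT M) only NOT G is left, so G = False.
All clauses satisfied.

M=T, E=F, G=F, K=F, A=F, U=T, P=F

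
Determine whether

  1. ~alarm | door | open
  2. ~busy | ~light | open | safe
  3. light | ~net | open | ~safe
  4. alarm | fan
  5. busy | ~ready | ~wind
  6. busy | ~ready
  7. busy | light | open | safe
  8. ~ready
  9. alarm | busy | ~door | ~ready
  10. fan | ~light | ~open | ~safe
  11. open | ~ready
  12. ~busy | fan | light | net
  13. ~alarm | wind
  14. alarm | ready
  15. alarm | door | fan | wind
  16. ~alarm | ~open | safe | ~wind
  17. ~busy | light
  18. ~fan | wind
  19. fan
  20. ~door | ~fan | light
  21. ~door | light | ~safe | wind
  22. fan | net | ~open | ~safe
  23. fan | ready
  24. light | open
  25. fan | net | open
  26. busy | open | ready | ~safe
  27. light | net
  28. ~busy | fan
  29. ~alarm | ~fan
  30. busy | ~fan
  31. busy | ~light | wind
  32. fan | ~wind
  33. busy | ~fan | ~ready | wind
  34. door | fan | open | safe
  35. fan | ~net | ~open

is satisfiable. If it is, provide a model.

Case fan = True:
  (~ready) forces ready = False.
  (alarm | ready) forces alarm = True.
  Clause (~alarm | ~fan) is falsified — contradiction.
Case fan = False:
  Clause (fan) is falsified — contradiction.
Both cases fail, so the formula is unsatisfiable.

The formula is unsatisfiable.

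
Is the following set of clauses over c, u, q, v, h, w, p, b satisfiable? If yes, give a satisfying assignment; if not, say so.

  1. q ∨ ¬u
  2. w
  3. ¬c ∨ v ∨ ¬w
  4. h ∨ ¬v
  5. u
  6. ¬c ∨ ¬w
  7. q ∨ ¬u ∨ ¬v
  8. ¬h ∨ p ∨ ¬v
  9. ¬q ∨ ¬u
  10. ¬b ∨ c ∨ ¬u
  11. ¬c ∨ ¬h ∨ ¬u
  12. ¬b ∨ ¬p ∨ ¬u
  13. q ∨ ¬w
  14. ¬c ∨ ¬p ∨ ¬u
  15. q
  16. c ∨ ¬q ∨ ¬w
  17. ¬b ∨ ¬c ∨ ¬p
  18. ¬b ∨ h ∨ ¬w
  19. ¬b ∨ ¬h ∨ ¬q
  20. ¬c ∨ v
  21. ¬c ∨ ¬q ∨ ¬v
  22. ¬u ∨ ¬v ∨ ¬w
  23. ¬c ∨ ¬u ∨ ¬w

No satisfying assignment exists.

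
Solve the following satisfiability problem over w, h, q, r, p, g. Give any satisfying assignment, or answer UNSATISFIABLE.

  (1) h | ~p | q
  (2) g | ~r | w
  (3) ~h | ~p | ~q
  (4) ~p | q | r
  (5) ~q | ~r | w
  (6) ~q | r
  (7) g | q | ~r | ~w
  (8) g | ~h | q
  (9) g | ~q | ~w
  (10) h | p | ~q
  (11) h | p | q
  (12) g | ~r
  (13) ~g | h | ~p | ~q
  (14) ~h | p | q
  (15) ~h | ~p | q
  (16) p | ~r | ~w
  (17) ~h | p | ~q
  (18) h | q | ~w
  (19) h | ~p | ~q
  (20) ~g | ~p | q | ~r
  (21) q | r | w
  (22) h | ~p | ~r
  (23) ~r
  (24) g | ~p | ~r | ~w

Unsatisfiable — no assignment works.

Case r = True:
  Clause (~r) is falsified — contradiction.
Case r = False:
  (~q | r) forces q = False.
  (~p | q | r) forces p = False.
  (h | p | q) forces h = True.
  Clause (~h | p | q) is falsified — contradiction.
Both cases fail, so the formula is unsatisfiable.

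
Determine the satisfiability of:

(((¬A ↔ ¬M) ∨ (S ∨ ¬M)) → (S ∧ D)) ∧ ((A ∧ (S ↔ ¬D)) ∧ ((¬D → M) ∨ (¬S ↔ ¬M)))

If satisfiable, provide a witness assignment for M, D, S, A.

The formula is unsatisfiable.

Case A = True: the formula simplifies to ((M ∨ (S ∨ ¬M)) → (S ∧ D)) ∧ ((S ↔ ¬D) ∧ ((¬D → M) ∨ (¬S ↔ ¬M))).
  M = True: simplifies to (S ∧ D) ∧ (S ↔ ¬D).
    D = True: simplifies to S ∧ ¬S.
      S = True: the conjunct ¬S is False.
      S = False: the conjunct S is False.
    D = False: the conjunct D is False.
  M = False: simplifies to (S ∧ D) ∧ ((S ↔ ¬D) ∧ (D ∨ ¬S)).
    D = True: simplifies to S ∧ ¬S.
      S = True: the conjunct ¬S is False.
      S = False: the conjunct S is False.
    D = False: the conjunct D is False.
Case A = False: the conjunct A is False.
Both cases fail — unsatisfiable.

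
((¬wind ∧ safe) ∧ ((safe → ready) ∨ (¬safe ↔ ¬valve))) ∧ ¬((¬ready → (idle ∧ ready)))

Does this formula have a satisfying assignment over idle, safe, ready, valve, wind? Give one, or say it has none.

idle = False; safe = True; ready = False; valve = True; wind = False

  (¬wind ∧ safe) ∧ ((safe → ready) ∨ (¬safe ↔ ¬valve)) = True
    ¬wind ∧ safe = True
      ¬wind = True
    (safe → ready) ∨ (¬safe ↔ ¬valve) = True
      safe → ready = False
      ¬safe ↔ ¬valve = True
        ¬safe = False
        ¬valve = False
  ¬((¬ready → (idle ∧ ready))) = True
    ¬ready → (idle ∧ ready) = False
      ¬ready = True
      idle ∧ ready = False
Both conjuncts True, so the formula holds.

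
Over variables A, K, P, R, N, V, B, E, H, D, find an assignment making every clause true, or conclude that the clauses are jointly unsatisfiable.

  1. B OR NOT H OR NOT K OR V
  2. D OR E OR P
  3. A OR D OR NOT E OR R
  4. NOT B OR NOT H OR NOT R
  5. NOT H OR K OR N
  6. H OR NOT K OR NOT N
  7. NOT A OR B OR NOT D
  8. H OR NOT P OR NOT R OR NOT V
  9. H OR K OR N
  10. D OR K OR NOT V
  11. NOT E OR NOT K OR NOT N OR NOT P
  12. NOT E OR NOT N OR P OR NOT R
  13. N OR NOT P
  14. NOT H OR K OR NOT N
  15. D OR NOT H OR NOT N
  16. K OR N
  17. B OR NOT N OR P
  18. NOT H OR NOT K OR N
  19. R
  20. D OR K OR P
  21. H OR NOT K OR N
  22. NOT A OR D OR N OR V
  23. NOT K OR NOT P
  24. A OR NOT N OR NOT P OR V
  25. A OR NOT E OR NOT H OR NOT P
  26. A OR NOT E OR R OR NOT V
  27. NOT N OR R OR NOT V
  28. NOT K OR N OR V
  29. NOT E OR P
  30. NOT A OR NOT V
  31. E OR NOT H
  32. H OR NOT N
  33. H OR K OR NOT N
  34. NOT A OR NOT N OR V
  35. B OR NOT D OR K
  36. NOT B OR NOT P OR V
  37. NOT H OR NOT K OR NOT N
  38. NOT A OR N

UNSATISFIABLE

Case N = True:
  (R) forces R = True.
  (H OR NOT N) forces H = True.
  (NOT B OR NOT H OR NOT R) forces B = False.
  (NOT H OR K OR NOT N) forces K = True.
  Clause (NOT H OR NOT K OR NOT N) is falsified — contradiction.
Case N = False:
  (N OR NOT P) forces P = False.
  (K OR N) forces K = True.
  (NOT H OR NOT K OR N) forces H = False.
  Clause (H OR NOT K OR N) is falsified — contradiction.
Both cases fail, so the formula is unsatisfiable.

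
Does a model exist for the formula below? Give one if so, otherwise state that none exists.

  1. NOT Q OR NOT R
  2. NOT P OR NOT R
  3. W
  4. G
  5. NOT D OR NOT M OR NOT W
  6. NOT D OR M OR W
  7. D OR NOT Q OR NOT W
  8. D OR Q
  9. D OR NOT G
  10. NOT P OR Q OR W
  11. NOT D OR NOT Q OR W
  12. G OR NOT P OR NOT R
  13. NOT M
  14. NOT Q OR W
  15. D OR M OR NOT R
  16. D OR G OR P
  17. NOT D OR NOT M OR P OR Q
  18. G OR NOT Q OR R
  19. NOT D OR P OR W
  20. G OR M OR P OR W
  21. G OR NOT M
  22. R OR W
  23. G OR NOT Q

Unit clause (W) forces W = True.
Unit clause (G) forces G = True.
In (D OR NOT G) only D is left, so D = True.
Unit clause (NOT M) forces M = False.
Set R = False.
Set Q = True.
Set P = False.
All clauses satisfied.

G=T; R=F; W=T; D=T; Q=T; P=F; M=F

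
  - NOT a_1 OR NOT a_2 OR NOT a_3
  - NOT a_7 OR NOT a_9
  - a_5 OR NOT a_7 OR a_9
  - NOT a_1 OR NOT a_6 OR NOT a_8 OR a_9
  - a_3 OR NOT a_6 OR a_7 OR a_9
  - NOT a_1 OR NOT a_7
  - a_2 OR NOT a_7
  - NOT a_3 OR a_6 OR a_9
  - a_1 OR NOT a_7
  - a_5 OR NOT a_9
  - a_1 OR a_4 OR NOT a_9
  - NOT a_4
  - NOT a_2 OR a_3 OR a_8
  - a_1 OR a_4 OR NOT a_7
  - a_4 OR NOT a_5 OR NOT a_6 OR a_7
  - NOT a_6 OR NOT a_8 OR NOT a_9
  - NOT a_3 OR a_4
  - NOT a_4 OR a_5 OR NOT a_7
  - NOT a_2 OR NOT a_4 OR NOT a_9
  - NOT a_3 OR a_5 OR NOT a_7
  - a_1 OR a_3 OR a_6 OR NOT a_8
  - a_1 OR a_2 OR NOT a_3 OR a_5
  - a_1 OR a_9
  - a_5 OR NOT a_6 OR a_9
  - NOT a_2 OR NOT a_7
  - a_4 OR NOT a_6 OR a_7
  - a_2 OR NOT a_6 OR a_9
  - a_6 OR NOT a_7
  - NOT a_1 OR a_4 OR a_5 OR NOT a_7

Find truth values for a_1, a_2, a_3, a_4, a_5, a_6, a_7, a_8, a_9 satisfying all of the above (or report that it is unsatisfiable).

Unit clause (NOT a_4) forces a_4 = False.
In (NOT a_3 OR a_4) only NOT a_3 is left, so a_3 = False.
Try a_1 = False:
  (a_1 OR NOT a_7) forces a_7 = False.
  (a_1 OR a_4 OR NOT a_9) forces a_9 = False.
  clause (a_1 OR a_9) is falsified — backtrack.
So a_1 = True.
  then (NOT a_1 OR NOT a_7) forces a_7 = False.
  then (a_4 OR NOT a_6 OR a_7) forces a_6 = False.
Set a_2 = False.
Set a_5 = True.
Set a_8 = False.
Set a_9 = True.
All clauses satisfied.

a_1 = True, a_2 = False, a_3 = False, a_4 = False, a_5 = True, a_6 = False, a_7 = False, a_8 = False, a_9 = True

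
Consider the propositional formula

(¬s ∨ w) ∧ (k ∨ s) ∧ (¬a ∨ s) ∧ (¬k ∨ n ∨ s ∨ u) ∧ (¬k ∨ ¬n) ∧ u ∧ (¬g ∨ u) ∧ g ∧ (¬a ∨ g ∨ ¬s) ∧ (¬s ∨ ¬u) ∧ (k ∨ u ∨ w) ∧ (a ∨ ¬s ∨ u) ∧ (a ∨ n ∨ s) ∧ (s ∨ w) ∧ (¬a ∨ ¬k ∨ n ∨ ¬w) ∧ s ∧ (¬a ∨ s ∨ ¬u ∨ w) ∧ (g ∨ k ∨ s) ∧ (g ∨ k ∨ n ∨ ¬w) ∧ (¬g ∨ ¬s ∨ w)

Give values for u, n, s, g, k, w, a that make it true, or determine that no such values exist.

Case u = True:
  (g) forces g = True.
  (¬s ∨ ¬u) forces s = False.
  Clause (s) is falsified — contradiction.
Case u = False:
  Clause (u) is falsified — contradiction.
Both cases fail, so the formula is unsatisfiable.

The formula is unsatisfiable.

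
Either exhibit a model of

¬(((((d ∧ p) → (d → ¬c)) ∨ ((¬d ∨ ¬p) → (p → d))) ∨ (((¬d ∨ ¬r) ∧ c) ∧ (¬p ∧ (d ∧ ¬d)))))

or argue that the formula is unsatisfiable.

Unsatisfiable

Case d = True: the formula becomes ¬((True ∨ False)) = False.
Case d = False: the formula becomes ¬((True ∨ False)) = False.
Both cases fail — unsatisfiable.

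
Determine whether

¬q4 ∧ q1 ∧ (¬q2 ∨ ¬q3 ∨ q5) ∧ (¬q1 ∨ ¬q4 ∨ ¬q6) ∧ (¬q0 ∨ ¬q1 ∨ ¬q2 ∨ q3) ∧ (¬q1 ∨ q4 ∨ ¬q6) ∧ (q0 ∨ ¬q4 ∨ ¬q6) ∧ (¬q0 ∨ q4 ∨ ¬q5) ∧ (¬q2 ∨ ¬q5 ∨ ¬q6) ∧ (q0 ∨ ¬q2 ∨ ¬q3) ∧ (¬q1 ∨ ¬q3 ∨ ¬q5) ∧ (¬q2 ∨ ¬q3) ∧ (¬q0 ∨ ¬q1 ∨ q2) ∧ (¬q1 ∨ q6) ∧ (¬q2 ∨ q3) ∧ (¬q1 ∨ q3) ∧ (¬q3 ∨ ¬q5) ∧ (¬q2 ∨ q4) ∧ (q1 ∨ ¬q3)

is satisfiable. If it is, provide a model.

No satisfying assignment exists.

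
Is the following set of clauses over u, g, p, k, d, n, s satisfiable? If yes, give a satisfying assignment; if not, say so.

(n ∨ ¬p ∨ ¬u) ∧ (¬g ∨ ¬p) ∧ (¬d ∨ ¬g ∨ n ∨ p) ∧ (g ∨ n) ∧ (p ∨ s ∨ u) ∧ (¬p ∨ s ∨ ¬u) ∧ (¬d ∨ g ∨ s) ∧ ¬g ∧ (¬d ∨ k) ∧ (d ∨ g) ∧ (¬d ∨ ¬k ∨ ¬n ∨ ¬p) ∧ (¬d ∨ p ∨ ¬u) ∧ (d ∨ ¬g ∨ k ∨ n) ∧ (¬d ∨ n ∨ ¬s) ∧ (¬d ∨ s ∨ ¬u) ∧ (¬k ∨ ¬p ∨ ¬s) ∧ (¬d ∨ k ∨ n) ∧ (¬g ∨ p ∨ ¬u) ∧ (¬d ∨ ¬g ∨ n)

Unit clause (¬g) forces g = False.
In (d ∨ g) only d is left, so d = True.
In (g ∨ n) only n is left, so n = True.
In (¬d ∨ g ∨ s) only s is left, so s = True.
In (¬d ∨ k) only k is left, so k = True.
In (¬d ∨ ¬k ∨ ¬n ∨ ¬p) only ¬p is left, so p = False.
In (¬d ∨ p ∨ ¬u) only ¬u is left, so u = False.
All clauses satisfied.

u = False, g = False, p = False, k = True, d = True, n = True, s = True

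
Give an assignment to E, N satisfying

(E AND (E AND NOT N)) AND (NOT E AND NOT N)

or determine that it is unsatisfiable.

UNSATISFIABLE

Case E = True: the conjunct NOT E is False.
Case E = False: the conjunct E is False.
Both cases fail — unsatisfiable.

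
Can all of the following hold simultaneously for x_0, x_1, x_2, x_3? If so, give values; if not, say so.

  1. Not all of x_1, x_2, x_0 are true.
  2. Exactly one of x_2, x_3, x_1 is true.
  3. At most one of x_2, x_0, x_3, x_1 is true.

x_0: False; x_1: False; x_2: False; x_3: True

  (1) {x_1, x_2, x_0}: 0/3 true — not all ✓
  (2) {x_2, x_3, x_1}: 1 true — exactly one ✓
  (3) {x_2, x_0, x_3, x_1}: 1 true — at most one ✓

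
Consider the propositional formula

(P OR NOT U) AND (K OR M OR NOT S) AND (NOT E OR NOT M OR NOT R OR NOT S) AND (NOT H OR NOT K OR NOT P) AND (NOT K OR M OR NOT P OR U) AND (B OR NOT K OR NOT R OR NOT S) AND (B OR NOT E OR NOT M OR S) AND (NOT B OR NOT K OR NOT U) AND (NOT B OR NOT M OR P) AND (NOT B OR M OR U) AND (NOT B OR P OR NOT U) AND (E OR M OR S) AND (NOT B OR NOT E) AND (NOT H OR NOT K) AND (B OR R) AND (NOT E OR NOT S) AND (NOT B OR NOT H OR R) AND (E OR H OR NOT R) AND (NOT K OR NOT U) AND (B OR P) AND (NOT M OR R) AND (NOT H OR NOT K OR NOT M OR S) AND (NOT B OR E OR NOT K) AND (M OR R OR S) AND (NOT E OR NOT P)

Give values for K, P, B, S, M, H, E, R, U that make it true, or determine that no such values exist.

K=F, P=T, B=T, S=T, M=T, H=T, E=F, R=T, U=F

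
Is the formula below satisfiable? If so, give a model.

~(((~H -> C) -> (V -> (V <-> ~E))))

E = True; C = True; H = True; V = True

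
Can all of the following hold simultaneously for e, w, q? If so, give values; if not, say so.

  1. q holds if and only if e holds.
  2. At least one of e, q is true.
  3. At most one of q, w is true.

e=T, w=F, q=T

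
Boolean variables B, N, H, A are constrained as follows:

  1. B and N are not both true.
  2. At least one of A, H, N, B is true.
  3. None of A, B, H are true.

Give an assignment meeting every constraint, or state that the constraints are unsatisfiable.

B = False; N = True; H = False; A = False

  (1) B=F, N=T — not both ✓
  (2) {A, H, N, B}: 1 true — at least one ✓
  (3) {A, B, H}: 0 true — none ✓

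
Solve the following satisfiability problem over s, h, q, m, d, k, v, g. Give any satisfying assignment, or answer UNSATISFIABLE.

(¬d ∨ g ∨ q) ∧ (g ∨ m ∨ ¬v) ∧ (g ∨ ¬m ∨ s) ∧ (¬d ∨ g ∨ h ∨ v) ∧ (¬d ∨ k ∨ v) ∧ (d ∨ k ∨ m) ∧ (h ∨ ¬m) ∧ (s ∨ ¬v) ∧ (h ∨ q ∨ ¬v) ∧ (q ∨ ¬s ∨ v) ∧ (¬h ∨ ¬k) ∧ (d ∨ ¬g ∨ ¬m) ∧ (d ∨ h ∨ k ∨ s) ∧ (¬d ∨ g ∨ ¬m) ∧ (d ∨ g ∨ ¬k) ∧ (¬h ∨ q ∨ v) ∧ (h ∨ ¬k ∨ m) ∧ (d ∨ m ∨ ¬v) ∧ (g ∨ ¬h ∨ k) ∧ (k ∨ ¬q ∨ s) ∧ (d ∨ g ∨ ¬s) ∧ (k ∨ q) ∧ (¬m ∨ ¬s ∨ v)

s = True, h = True, q = True, m = True, d = True, k = False, v = True, g = True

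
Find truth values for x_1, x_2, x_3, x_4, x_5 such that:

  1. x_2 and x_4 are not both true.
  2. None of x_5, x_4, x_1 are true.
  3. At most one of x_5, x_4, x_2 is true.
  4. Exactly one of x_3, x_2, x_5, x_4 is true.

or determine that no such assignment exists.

x_1 = False, x_2 = False, x_3 = True, x_4 = False, x_5 = False

  (1) x_2=F, x_4=F — not both ✓
  (2) {x_5, x_4, x_1}: 0 true — none ✓
  (3) {x_5, x_4, x_2}: 0 true — at most one ✓
  (4) {x_3, x_2, x_5, x_4}: 1 true — exactly one ✓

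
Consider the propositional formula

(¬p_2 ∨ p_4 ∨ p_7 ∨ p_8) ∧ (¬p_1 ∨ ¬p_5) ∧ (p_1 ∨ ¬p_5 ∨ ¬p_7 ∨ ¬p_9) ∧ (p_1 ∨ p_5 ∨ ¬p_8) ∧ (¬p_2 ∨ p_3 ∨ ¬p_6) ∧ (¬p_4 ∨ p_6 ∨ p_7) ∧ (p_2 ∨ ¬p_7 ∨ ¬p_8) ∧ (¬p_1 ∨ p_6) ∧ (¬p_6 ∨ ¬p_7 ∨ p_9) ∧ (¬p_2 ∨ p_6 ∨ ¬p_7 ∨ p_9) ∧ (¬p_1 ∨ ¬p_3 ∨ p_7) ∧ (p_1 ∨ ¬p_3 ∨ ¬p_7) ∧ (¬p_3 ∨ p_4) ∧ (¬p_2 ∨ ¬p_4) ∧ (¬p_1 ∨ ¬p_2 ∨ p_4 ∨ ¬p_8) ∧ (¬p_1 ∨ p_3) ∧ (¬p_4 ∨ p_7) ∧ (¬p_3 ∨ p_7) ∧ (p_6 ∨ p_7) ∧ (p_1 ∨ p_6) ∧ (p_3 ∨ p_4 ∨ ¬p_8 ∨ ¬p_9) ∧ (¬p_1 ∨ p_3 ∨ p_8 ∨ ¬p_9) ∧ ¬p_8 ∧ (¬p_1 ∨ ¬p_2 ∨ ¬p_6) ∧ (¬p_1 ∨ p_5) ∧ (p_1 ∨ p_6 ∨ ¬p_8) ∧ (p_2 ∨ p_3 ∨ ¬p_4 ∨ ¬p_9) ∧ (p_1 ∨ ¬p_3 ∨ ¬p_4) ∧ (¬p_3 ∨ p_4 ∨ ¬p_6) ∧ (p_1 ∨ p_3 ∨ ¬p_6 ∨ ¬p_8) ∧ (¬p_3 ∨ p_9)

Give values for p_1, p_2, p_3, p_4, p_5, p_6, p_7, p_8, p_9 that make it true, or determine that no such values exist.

Unit clause (¬p_8) forces p_8 = False.
Try p_1 = True:
  (¬p_1 ∨ ¬p_5) forces p_5 = False.
  clause (¬p_1 ∨ p_5) is falsified — backtrack.
So p_1 = False.
  then (p_1 ∨ p_6) forces p_6 = True.
Set p_2 = False.
Set p_3 = False.
Set p_4 = False.
Set p_5 = False.
Set p_7 = False.
Set p_9 = True.
All clauses satisfied.

p_1=F, p_2=F, p_3=F, p_4=F, p_5=F, p_6=T, p_7=F, p_8=F, p_9=T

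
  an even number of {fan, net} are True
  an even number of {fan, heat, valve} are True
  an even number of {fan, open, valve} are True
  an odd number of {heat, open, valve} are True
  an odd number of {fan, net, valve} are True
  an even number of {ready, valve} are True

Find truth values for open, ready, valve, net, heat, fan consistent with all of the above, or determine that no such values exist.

open = True, ready = True, valve = True, net = False, heat = True, fan = False

{fan, net}: 0 true → even ✓
{fan, heat, valve}: 2 true → even ✓
{fan, open, valve}: 2 true → even ✓
{heat, open, valve}: 3 true → odd ✓
{fan, net, valve}: 1 true → odd ✓
{ready, valve}: 2 true → even ✓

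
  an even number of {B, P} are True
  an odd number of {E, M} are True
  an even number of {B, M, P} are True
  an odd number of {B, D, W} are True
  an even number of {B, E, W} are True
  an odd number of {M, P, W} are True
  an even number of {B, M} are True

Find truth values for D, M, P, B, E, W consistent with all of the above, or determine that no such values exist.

D = False, M = False, P = False, B = False, E = True, W = True

{B, P}: 0 true → even ✓
{E, M}: 1 true → odd ✓
{B, M, P}: 0 true → even ✓
{B, D, W}: 1 true → odd ✓
{B, E, W}: 2 true → even ✓
{M, P, W}: 1 true → odd ✓
{B, M}: 0 true → even ✓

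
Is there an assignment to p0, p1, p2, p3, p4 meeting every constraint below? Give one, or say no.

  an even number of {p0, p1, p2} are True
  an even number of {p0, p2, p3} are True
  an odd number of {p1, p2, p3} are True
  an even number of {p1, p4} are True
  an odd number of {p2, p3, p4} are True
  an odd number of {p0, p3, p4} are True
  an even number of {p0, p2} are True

p0=T, p1=F, p2=T, p3=F, p4=F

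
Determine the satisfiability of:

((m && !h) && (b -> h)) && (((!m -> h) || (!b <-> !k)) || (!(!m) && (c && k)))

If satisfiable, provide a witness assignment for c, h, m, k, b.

c=T; h=F; m=T; k=T; b=F

  (m && !h) && (b -> h) = True
    m && !h = True
      !h = True
    b -> h = True
  ((!m -> h) || (!b <-> !k)) || (!(!m) && (c && k)) = True
    (!m -> h) || (!b <-> !k) = True
      !m -> h = True
        !m = False
      !b <-> !k = False
        !b = True
        !k = False
    !(!m) && (c && k) = True
      !(!m) = True
        !m = False
      c && k = True
Both conjuncts True, so the formula holds.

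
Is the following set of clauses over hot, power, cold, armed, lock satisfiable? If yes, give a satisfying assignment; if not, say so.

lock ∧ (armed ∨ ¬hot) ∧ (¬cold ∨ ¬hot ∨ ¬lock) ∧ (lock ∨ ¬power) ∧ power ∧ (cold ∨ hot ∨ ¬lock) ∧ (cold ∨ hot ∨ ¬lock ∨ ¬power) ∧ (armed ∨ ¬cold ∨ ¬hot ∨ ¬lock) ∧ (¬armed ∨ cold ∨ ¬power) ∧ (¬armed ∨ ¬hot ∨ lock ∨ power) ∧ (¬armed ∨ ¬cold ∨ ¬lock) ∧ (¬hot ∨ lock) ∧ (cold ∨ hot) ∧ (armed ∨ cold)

hot = False; power = True; cold = True; armed = False; lock = True

Unit clause (lock) forces lock = True.
Unit clause (power) forces power = True.
Set hot = False.
  then (cold ∨ hot ∨ ¬lock) forces cold = True.
  then (¬armed ∨ ¬cold ∨ ¬lock) forces armed = False.
All clauses satisfied.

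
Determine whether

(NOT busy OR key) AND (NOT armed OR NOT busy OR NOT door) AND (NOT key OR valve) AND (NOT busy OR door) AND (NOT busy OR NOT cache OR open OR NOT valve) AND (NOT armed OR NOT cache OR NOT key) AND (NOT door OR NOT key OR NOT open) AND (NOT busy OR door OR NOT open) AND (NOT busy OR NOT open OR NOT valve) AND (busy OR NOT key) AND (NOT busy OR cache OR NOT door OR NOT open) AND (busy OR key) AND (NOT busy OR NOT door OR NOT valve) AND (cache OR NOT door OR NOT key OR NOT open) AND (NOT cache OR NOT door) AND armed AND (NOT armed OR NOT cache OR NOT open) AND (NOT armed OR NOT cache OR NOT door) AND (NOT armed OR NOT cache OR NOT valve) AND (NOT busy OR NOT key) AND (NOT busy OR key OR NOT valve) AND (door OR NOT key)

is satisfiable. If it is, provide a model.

Case busy = True:
  (NOT busy OR key) forces key = True.
  Clause (NOT busy OR NOT key) is falsified — contradiction.
Case busy = False:
  (busy OR NOT key) forces key = False.
  Clause (busy OR key) is falsified — contradiction.
Both cases fail, so the formula is unsatisfiable.

Unsatisfiable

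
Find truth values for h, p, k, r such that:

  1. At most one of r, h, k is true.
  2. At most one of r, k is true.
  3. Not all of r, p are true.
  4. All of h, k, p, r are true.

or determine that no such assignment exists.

Case h = True:
  (1) with h=T forces r = False.
  Constraint (4) is violated (r=F) — contradiction.
Case h = False:
  Constraint (4) is violated (h=F) — contradiction.
Both cases fail — unsatisfiable.

Unsatisfiable — no assignment works.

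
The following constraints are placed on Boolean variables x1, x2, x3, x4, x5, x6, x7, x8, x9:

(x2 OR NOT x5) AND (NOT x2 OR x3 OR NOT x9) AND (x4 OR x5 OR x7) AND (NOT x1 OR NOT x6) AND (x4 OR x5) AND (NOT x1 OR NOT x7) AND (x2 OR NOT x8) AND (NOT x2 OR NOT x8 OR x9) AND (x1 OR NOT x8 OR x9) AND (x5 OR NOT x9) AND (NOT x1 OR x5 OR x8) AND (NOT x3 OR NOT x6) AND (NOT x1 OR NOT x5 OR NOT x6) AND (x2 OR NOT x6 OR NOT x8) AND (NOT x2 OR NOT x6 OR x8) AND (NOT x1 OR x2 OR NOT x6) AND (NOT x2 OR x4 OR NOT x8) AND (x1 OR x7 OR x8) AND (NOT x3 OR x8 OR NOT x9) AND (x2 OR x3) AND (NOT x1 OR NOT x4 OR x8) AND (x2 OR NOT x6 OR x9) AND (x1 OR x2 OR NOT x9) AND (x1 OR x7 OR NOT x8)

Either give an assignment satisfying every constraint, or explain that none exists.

Set x1 = False.
Set x2 = True.
Set x3 = False.
  then (NOT x2 OR x3 OR NOT x9) forces x9 = False.
  then (NOT x2 OR NOT x8 OR x9) forces x8 = False.
  then (NOT x2 OR NOT x6 OR x8) forces x6 = False.
  then (x1 OR x7 OR x8) forces x7 = True.
Set x4 = True.
Set x5 = True.
All clauses satisfied.

x1 = False; x2 = True; x3 = False; x4 = True; x5 = True; x6 = False; x7 = True; x8 = False; x9 = False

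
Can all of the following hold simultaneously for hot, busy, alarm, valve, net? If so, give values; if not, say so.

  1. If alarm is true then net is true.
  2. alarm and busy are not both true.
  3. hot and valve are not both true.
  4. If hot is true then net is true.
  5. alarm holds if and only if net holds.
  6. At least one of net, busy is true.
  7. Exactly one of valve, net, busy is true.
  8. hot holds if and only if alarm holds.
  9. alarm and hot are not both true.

hot=F; busy=T; alarm=F; valve=F; net=F

  (1) alarm=F ⇒ net: vacuous ✓
  (2) alarm=F, busy=T — not both ✓
  (3) hot=F, valve=F — not both ✓
  (4) hot=F ⇒ net: vacuous ✓
  (5) alarm=F, net=F — same ✓
  (6) {net, busy}: 1 true — at least one ✓
  (7) {valve, net, busy}: 1 true — exactly one ✓
  (8) hot=F, alarm=F — same ✓
  (9) alarm=F, hot=F — not both ✓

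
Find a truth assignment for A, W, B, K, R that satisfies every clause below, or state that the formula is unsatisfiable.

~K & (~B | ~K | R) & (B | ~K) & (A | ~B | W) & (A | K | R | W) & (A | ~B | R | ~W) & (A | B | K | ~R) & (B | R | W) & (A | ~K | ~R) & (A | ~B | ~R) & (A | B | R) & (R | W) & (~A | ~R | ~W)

A = True; W = True; B = False; K = False; R = False

Unit clause (~K) forces K = False.
Set A = True.
Set W = True.
  then (~A | ~R | ~W) forces R = False.
Set B = False.
All clauses satisfied.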